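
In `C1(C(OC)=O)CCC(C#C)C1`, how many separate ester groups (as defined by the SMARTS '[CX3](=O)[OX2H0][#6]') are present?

1

[CX3](=O)[OX2H0][#6] is the SMARTS for an ester: a carbonyl carbon bonded to an oxygen that is itself bonded to carbon (no H on that O).
Exactly one fragment in the molecule meets all constraints, giving 1 match.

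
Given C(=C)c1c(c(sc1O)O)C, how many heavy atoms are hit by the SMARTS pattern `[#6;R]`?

4

The query [#6;R] means: carbon that is part of a ring.
Check the 10 heavy atoms by environment: 1× s (aromatic, in 5-ring) → no; 4× c (aromatic, in 5-ring) → match; 2× O (acyclic) → no; 3× C (acyclic) → no.
That gives 4 matching atoms.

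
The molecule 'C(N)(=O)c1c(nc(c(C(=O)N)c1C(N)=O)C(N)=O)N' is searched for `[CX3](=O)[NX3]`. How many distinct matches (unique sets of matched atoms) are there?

4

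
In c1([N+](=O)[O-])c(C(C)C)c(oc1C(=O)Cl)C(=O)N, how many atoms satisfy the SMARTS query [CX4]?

Check the 17 heavy atoms by environment: 1× o (aromatic, X2) → no; 4× c (aromatic, X3) → no; 2× C (X3) → no; 3× O (X1) → no; 1× Cl (X1) → no; 3× C (X4) → match; 1× N (X3) → no; 1× N (charge +1, X3) → no; 1× O (charge -1, X1) → no.
That gives 3 matching atoms.

3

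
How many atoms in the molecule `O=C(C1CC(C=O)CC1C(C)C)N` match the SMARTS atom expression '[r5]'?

5

The query [r5] means: r5 matches atoms in a five-membered ring.
Check the 13 heavy atoms by environment: 5× C (in 5-ring) → match; 5× C (acyclic) → no; 2× O (acyclic) → no; 1× N (acyclic) → no.
That gives 5 matching atoms.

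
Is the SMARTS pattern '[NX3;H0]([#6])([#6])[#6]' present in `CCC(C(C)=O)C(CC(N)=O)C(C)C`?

No

The pattern [NX3;H0]([#6])([#6])[#6] describes a trivalent nitrogen with no H, bonded to three carbons — a tertiary amine.
The closest candidate here is a primary amide (-C(=O)NH2), but the amide nitrogen has H2 and only one carbon neighbour. No other fragment satisfies the full query, so there is no match.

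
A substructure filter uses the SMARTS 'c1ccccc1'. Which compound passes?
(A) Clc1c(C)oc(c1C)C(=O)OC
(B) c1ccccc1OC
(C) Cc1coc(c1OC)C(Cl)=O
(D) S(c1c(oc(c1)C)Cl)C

B

c1ccccc1 describes six aromatic carbons in a ring (a benzene ring).
(A) has a methyl group (-CH3) but no six-membered all-carbon aromatic ring is present.
(B) contains the required atom environment, so the pattern matches.
(C) has a methyl group (-CH3) but no six-membered all-carbon aromatic ring is present.
(D) has a methyl group (-CH3) but no six-membered all-carbon aromatic ring is present.
So the answer is (B).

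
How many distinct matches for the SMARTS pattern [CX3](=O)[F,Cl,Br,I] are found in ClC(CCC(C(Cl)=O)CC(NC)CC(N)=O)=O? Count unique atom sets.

[CX3](=O)[F,Cl,Br,I] is the SMARTS for an acyl halide: a carbonyl carbon bonded to a halogen.
The molecule carries 2 separate instances of an acyl chloride (-C(=O)Cl) meeting every constraint; each maps to a distinct set of atoms, giving 2 matches.

2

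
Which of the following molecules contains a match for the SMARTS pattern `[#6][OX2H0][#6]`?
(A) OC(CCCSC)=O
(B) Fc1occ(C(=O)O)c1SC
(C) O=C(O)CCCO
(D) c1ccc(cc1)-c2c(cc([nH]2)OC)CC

D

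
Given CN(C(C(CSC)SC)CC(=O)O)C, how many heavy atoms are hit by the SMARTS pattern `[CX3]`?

The query [CX3] means: C with X3: aliphatic carbon with exactly 3 total connections.
Check the 14 heavy atoms by environment: 8× C (X4) → no; 2× S (X2) → no; 1× N (X3) → no; 1× C (X3) → match; 1× O (X1) → no; 1× O (X2) → no.
That gives 1 matching atom.

1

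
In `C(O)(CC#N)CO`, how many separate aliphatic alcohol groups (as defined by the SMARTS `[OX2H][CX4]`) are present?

2

[OX2H][CX4] is the SMARTS for an aliphatic alcohol: a hydroxyl oxygen bound to an sp3 (X4) carbon.
The molecule carries 2 separate instances of a hydroxyl group (-OH) meeting every constraint; each maps to a distinct set of atoms, giving 2 matches.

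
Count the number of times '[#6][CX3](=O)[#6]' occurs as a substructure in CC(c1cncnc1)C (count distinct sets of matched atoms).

0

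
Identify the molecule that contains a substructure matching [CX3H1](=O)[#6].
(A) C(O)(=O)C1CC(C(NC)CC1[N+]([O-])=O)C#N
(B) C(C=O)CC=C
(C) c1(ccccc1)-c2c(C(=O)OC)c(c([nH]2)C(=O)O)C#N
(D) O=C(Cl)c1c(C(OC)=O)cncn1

[CX3H1](=O)[#6] describes an sp2 carbon with one H, double-bonded to O and single-bonded to carbon (an aldehyde).
(A) has a carboxylic acid group (-C(=O)OH) but the carbonyl carbon has H0 and is bonded to O, not H1.
(B) contains an aldehyde (-CHO), which satisfies every atom and bond constraint.
(C) has a methyl-ester group (-C(=O)OCH3) but the carbonyl carbon has H0, not H1.
(D) has a methyl-ester group (-C(=O)OCH3) but the carbonyl carbon has H0, not H1.
So the answer is (B).

B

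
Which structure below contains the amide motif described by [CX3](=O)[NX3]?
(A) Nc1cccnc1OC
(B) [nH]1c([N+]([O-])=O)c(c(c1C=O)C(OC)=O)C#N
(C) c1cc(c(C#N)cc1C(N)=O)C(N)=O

C

[CX3](=O)[NX3] describes a carbonyl carbon bonded to a trivalent nitrogen (an amide).
(A) has a primary amino group (-NH2) but the -NH2 is not attached to a carbonyl carbon.
(B) has a nitrile (-C#N) but the nitrile N is NX1 (triple-bonded), not NX3.
(C) contains a primary amide (-C(=O)NH2), which satisfies every atom and bond constraint.
So the answer is (C).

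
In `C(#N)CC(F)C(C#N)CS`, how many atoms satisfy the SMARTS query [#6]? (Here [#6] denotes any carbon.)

The query [#6] means: #6 matches any atom with atomic number 6 (carbon, aromatic or aliphatic).
Check the 10 heavy atoms by environment: 6× C → match; 1× S → no; 2× N → no; 1× F → no.
That gives 6 matching atoms.

6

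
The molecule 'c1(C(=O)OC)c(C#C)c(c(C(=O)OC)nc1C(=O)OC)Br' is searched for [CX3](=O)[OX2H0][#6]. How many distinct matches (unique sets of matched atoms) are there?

[CX3](=O)[OX2H0][#6] is the SMARTS for an ester: a carbonyl carbon bonded to an oxygen that is itself bonded to carbon (no H on that O).
The molecule carries 3 separate instances of a methyl-ester group (-C(=O)OCH3) meeting every constraint; each maps to a distinct set of atoms, giving 3 matches.

3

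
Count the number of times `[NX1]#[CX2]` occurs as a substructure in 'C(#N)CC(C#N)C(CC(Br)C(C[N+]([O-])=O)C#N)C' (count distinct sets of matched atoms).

3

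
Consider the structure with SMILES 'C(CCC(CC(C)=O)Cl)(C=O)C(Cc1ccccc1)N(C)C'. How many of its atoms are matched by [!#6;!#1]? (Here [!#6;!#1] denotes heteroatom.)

The query [!#6;!#1] means: not carbon and not hydrogen — any heteroatom.
Check the 22 heavy atoms by environment: 12× C → no; 1× N → match; 2× O → match; 1× Cl → match; 6× c (aromatic) → no.
Summing the matching environments: 1 + 2 + 1 = 4 matching atoms.

4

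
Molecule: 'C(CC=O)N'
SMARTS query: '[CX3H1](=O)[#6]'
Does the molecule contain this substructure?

Yes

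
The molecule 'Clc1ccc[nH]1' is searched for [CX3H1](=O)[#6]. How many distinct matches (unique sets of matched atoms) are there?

0

[CX3H1](=O)[#6] is the SMARTS for an aldehyde: an sp2 carbon with one H, double-bonded to O and single-bonded to carbon.
No fragment in the molecule satisfies every constraint, giving 0 matches.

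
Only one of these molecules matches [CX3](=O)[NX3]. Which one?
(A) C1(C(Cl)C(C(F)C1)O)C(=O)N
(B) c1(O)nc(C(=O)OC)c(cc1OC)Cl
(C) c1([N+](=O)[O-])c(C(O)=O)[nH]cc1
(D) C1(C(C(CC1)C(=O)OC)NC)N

[CX3](=O)[NX3] describes a carbonyl carbon bonded to a trivalent nitrogen (an amide).
(A) contains a primary amide (-C(=O)NH2), which satisfies every atom and bond constraint.
(B) has a methyl-ester group (-C(=O)OCH3) but the carbonyl is bonded to O, not to an NX3 nitrogen.
(C) has a carboxylic acid group (-C(=O)OH) but the carbonyl is bonded to O, not to an NX3 nitrogen.
(D) has a primary amino group (-NH2) but the -NH2 is not attached to a carbonyl carbon.
So the answer is (A).

A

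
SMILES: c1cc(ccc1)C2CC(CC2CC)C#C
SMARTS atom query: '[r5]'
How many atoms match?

5

Check the 15 heavy atoms by environment: 5× C (in 5-ring) → match; 4× C (acyclic) → no; 6× c (aromatic, in 6-ring) → no.
That gives 5 matching atoms.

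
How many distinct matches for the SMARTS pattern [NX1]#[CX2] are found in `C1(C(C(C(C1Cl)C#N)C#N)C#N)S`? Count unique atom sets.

[NX1]#[CX2] is the SMARTS for a nitrile: a nitrogen triple-bonded to a two-connected carbon.
The molecule carries 3 separate instances of a nitrile (-C#N) meeting every constraint; each maps to a distinct set of atoms, giving 3 matches.

3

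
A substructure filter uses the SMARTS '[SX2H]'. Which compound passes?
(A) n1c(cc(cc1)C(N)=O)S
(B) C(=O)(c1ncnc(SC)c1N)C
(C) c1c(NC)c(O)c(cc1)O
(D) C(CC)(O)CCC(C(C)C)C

[SX2H] describes an aliphatic sulfur with two connections, one being H (a thiol).
(A) contains a thiol (-SH), which satisfies every atom and bond constraint.
(B) has a methylthio ether (-SCH3) but the sulfur has H0 (bonded to two carbons), not H1.
(C) has a hydroxyl group (-OH) but it is an -OH, not an -SH.
(D) has a hydroxyl group (-OH) but it is an -OH, not an -SH.
So the answer is (A).

A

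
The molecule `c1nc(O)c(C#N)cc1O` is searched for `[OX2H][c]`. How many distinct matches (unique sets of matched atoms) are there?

2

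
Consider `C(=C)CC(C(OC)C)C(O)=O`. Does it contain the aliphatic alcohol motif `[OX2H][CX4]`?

The pattern [OX2H][CX4] describes a hydroxyl oxygen bound to an sp3 (X4) carbon — an aliphatic alcohol.
The closest candidate here is a carboxylic acid group (-C(=O)OH), but the -OH is on a CX3 carbonyl carbon, not a CX4 carbon. No other fragment satisfies the full query, so there is no match.

No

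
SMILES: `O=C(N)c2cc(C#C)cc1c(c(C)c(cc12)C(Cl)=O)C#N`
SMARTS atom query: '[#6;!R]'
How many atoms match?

The query [#6;!R] means: carbon not in any ring.
Check the 21 heavy atoms by environment: 10× c (aromatic, in 6-ring) → no; 6× C (acyclic) → match; 2× N (acyclic) → no; 2× O (acyclic) → no; 1× Cl (acyclic) → no.
That gives 6 matching atoms.

6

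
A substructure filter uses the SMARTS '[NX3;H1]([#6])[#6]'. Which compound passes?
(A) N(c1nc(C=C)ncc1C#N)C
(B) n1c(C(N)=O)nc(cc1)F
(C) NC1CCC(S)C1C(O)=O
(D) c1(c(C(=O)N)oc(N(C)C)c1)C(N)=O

[NX3;H1]([#6])[#6] describes a trivalent nitrogen with one H, bonded to two carbons (a secondary amine).
(A) contains an N-methylamino group (-NHCH3), which satisfies every atom and bond constraint.
(B) has a primary amide (-C(=O)NH2) but the -C(=O)NH2 nitrogen has H2, not H1.
(C) has a primary amino group (-NH2) but the nitrogen has H2 and only one carbon neighbour.
(D) has a dimethylamino group (-N(CH3)2) but the nitrogen has H0, not H1.
So the answer is (A).

A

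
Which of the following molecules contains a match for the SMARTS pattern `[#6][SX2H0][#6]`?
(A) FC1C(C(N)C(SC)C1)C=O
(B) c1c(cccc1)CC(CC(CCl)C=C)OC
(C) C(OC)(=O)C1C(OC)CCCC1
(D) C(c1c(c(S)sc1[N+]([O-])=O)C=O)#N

[#6][SX2H0][#6] describes an aliphatic sulfur bridging two carbons with no H on the sulfur (a thioether).
(A) contains a methylthio ether (-SCH3), which satisfies every atom and bond constraint.
(B) has a methoxy ether (-OCH3) but the bridging atom is O, not S.
(C) has a methoxy ether (-OCH3) but the bridging atom is O, not S.
(D) has a thiol (-SH) but the sulfur has H1, not H0 bridging two carbons.
So the answer is (A).

A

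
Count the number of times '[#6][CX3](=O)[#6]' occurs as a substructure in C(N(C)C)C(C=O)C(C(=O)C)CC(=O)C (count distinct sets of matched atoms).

2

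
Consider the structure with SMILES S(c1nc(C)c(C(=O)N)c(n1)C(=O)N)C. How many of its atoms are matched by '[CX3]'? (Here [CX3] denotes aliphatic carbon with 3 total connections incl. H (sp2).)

2

Check the 15 heavy atoms by environment: 2× n (aromatic, X2) → no; 4× c (aromatic, X3) → no; 2× C (X4) → no; 2× C (X3) → match; 2× O (X1) → no; 2× N (X3) → no; 1× S (X2) → no.
That gives 2 matching atoms.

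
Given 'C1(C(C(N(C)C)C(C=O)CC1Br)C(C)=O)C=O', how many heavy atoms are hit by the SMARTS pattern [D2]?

Check the 17 heavy atoms by environment: 6× C (D3) → no; 3× C (D2) → match; 1× N (D3) → no; 3× C (D1) → no; 3× O (D1) → no; 1× Br (D1) → no.
That gives 3 matching atoms.

3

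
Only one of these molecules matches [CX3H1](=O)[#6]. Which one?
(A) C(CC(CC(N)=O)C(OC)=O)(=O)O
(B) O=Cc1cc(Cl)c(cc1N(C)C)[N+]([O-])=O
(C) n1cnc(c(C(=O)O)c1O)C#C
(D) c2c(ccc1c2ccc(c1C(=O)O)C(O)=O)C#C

B

[CX3H1](=O)[#6] describes an sp2 carbon with one H, double-bonded to O and single-bonded to carbon (an aldehyde).
(A) has a carboxylic acid group (-C(=O)OH) but the carbonyl carbon has H0 and is bonded to O, not H1.
(B) contains an aldehyde (-CHO), which satisfies every atom and bond constraint.
(C) has a carboxylic acid group (-C(=O)OH) but the carbonyl carbon has H0 and is bonded to O, not H1.
(D) has a carboxylic acid group (-C(=O)OH) but the carbonyl carbon has H0 and is bonded to O, not H1.
So the answer is (B).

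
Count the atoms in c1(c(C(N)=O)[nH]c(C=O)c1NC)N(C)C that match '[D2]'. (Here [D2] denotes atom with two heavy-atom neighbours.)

The query [D2] means: atom with exactly two heavy-atom neighbours.
Check the 15 heavy atoms by environment: 1× n (aromatic, D2) → match; 4× c (aromatic, D3) → no; 1× C (D2) → match; 2× O (D1) → no; 1× N (D2) → match; 3× C (D1) → no; 1× C (D3) → no; 1× N (D1) → no; 1× N (D3) → no.
Summing the matching environments: 1 + 1 + 1 = 3 matching atoms.

3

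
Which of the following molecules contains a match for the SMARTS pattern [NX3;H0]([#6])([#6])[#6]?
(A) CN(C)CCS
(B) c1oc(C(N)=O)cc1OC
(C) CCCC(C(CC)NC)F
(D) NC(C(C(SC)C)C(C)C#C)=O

A

[NX3;H0]([#6])([#6])[#6] describes a trivalent nitrogen with no H, bonded to three carbons (a tertiary amine).
(A) contains a dimethylamino group (-N(CH3)2), which satisfies every atom and bond constraint.
(B) has a primary amide (-C(=O)NH2) but the amide nitrogen has H2 and only one carbon neighbour.
(C) has an N-methylamino group (-NHCH3) but the nitrogen still has one H (H1), not H0.
(D) has a primary amide (-C(=O)NH2) but the amide nitrogen has H2 and only one carbon neighbour.
So the answer is (A).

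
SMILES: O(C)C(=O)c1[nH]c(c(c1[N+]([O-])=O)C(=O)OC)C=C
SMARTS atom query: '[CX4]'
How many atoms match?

2

The query [CX4] means: C with X4: aliphatic carbon with exactly 4 total connections (bonds + H).
Check the 18 heavy atoms by environment: 1× n (aromatic, X3) → no; 4× c (aromatic, X3) → no; 4× C (X3) → no; 3× O (X1) → no; 2× O (X2) → no; 2× C (X4) → match; 1× N (charge +1, X3) → no; 1× O (charge -1, X1) → no.
That gives 2 matching atoms.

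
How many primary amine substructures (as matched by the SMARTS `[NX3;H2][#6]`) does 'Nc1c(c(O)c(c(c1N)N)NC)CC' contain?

3

[NX3;H2][#6] is the SMARTS for a primary amine: a trivalent nitrogen with two H attached to carbon.
The molecule carries 3 separate instances of a primary amino group (-NH2) meeting every constraint; each maps to a distinct set of atoms, giving 3 matches.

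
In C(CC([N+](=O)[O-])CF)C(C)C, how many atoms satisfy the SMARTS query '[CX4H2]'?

The query [CX4H2] means: sp3 carbon (X4) with exactly two hydrogens.
Check the 11 heavy atoms by environment: 3× C (H2, X4) → match; 2× C (H1, X4) → no; 2× C (H3, X4) → no; 1× N (charge +1, H0, X3) → no; 1× O (charge -1, H0, X1) → no; 1× O (H0, X1) → no; 1× F (H0, X1) → no.
That gives 3 matching atoms.

3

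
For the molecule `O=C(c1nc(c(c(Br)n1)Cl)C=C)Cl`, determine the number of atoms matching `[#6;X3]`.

The query [#6;X3] means: any carbon (aromatic or not) with three total connections.
Check the 13 heavy atoms by environment: 2× n (aromatic, X2) → no; 4× c (aromatic, X3) → match; 1× Br (X1) → no; 3× C (X3) → match; 2× Cl (X1) → no; 1× O (X1) → no.
Summing the matching environments: 4 + 3 = 7 matching atoms.

7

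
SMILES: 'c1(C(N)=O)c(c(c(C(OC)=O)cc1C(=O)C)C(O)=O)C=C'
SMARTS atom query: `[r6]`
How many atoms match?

6

The query [r6] means: r6 matches atoms in a six-membered ring.
Check the 21 heavy atoms by environment: 6× c (aromatic, in 6-ring) → match; 8× C (acyclic) → no; 6× O (acyclic) → no; 1× N (acyclic) → no.
That gives 6 matching atoms.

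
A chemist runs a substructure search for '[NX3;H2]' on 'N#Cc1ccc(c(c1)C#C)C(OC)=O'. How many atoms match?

0

Check the 14 heavy atoms by environment: 3× c (aromatic, H0, X3) → no; 3× c (aromatic, H1, X3) → no; 1× C (H0, X3) → no; 1× O (H0, X1) → no; 1× O (H0, X2) → no; 1× C (H3, X4) → no; 2× C (H0, X2) → no; 1× N (H0, X1) → no; 1× C (H1, X2) → no.
No environment satisfies the query, so 0 matching atoms.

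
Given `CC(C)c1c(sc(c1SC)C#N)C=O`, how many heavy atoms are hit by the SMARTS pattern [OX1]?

Check the 14 heavy atoms by environment: 1× s (aromatic, X2) → no; 4× c (aromatic, X3) → no; 1× C (X2) → no; 1× N (X1) → no; 4× C (X4) → no; 1× C (X3) → no; 1× O (X1) → match; 1× S (X2) → no.
That gives 1 matching atom.

1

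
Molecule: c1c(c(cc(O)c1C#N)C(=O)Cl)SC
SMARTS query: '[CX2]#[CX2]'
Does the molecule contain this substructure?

The pattern [CX2]#[CX2] describes a carbon-carbon triple bond — an alkyne.
The closest candidate here is a nitrile (-C#N), but the triple bond is C#N, not C#C. No other fragment satisfies the full query, so there is no match.

No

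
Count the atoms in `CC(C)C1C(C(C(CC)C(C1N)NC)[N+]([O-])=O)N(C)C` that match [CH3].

Check the 20 heavy atoms by environment: 7× C (H1) → no; 1× C (H2) → no; 6× C (H3) → match; 1× N (charge +1, H0) → no; 1× O (charge -1, H0) → no; 1× O (H0) → no; 1× N (H0) → no; 1× N (H1) → no; 1× N (H2) → no.
That gives 6 matching atoms.

6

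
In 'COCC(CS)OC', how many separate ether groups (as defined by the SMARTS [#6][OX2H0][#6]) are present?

2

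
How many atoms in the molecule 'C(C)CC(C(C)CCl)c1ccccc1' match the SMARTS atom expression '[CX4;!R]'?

The query [CX4;!R] means: aliphatic carbon with four total connections, not in a ring.
Check the 14 heavy atoms by environment: 7× C (X4, acyclic) → match; 6× c (aromatic, X3, in 6-ring) → no; 1× Cl (X1, acyclic) → no.
That gives 7 matching atoms.

7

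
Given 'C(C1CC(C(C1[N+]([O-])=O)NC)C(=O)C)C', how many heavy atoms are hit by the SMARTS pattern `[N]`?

The query [N] means: uppercase N matches aliphatic (non-aromatic) nitrogen only.
Check the 15 heavy atoms by environment: 10× C → no; 1× N (charge +1) → match; 1× O (charge -1) → no; 2× O → no; 1× N → match.
Summing the matching environments: 1 + 1 = 2 matching atoms.

2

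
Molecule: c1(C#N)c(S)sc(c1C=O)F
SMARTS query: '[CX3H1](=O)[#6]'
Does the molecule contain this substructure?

The pattern [CX3H1](=O)[#6] describes an sp2 carbon with one H, double-bonded to O and single-bonded to carbon — an aldehyde.
The molecule carries an aldehyde (-CHO), whose atoms satisfy every constraint of the query, so the pattern matches.

Yes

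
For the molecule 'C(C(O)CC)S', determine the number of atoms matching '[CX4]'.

Check the 6 heavy atoms by environment: 4× C (X4) → match; 1× S (X2) → no; 1× O (X2) → no.
That gives 4 matching atoms.

4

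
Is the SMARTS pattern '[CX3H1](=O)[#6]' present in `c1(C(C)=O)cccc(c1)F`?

No

The pattern [CX3H1](=O)[#6] describes an sp2 carbon with one H, double-bonded to O and single-bonded to carbon — an aldehyde.
The closest candidate here is an acetyl/ketone group (-C(=O)CH3), but the carbonyl carbon has H0 (two carbon neighbours), not H1. No other fragment satisfies the full query, so there is no match.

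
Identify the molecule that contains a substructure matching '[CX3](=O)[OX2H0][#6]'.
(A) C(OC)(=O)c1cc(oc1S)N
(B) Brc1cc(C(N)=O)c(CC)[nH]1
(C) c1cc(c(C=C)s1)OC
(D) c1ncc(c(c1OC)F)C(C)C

A

[CX3](=O)[OX2H0][#6] describes a carbonyl carbon bonded to an oxygen that is itself bonded to carbon (no H on that O) (an ester).
(A) contains a methyl-ester group (-C(=O)OCH3), which satisfies every atom and bond constraint.
(B) has a primary amide (-C(=O)NH2) but the carbonyl is bonded to N, not to an O-C linkage.
(C) has a methoxy ether (-OCH3) but the ether oxygen is not adjacent to a C=O carbon.
(D) has a methoxy ether (-OCH3) but the ether oxygen is not adjacent to a C=O carbon.
So the answer is (A).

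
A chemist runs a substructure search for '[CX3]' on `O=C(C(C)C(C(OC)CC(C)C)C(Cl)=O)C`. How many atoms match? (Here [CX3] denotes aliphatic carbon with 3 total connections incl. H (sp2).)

2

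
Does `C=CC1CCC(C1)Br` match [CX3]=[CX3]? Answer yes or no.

Yes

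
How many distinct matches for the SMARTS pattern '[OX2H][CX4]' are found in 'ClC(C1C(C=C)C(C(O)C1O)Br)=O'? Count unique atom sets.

[OX2H][CX4] is the SMARTS for an aliphatic alcohol: a hydroxyl oxygen bound to an sp3 (X4) carbon.
The molecule carries 2 separate instances of a hydroxyl group (-OH) meeting every constraint; each maps to a distinct set of atoms, giving 2 matches.

2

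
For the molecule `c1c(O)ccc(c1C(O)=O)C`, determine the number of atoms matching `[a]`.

6

Check the 11 heavy atoms by environment: 6× c (aromatic) → match; 2× C → no; 3× O → no.
That gives 6 matching atoms.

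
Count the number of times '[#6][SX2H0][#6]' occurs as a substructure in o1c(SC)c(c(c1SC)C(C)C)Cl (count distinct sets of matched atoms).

2

[#6][SX2H0][#6] is the SMARTS for a thioether: an aliphatic sulfur bridging two carbons with no H on the sulfur.
The molecule carries 2 separate instances of a methylthio ether (-SCH3) meeting every constraint; each maps to a distinct set of atoms, giving 2 matches.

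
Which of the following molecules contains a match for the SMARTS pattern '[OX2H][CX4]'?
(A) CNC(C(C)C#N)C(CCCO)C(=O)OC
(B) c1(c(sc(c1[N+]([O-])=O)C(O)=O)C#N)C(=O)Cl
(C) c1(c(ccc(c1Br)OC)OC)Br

A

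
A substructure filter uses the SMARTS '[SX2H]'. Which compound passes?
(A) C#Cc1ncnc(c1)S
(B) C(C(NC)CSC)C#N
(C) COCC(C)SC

A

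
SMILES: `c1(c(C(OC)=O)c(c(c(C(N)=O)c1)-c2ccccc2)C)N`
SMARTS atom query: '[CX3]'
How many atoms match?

The query [CX3] means: C with X3: aliphatic carbon with exactly 3 total connections.
Check the 21 heavy atoms by environment: 12× c (aromatic, X3) → no; 2× C (X4) → no; 2× N (X3) → no; 2× C (X3) → match; 2× O (X1) → no; 1× O (X2) → no.
That gives 2 matching atoms.

2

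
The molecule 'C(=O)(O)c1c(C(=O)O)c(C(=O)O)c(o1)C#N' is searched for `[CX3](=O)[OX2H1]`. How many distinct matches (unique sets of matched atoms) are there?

3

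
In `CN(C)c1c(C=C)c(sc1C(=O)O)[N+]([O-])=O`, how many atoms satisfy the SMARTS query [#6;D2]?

The query [#6;D2] means: any carbon bonded to exactly two heavy atoms.
Check the 16 heavy atoms by environment: 1× s (aromatic, D2) → no; 4× c (aromatic, D3) → no; 1× N (D3) → no; 3× C (D1) → no; 1× C (D2) → match; 1× N (charge +1, D3) → no; 1× O (charge -1, D1) → no; 3× O (D1) → no; 1× C (D3) → no.
That gives 1 matching atom.

1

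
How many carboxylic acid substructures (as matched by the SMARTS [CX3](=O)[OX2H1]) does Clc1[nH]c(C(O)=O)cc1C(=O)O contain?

[CX3](=O)[OX2H1] is the SMARTS for a carboxylic acid: an sp2 carbon double-bonded to O and single-bonded to an -OH oxygen.
The molecule carries 2 separate instances of a carboxylic acid group (-C(=O)OH) meeting every constraint; each maps to a distinct set of atoms, giving 2 matches.

2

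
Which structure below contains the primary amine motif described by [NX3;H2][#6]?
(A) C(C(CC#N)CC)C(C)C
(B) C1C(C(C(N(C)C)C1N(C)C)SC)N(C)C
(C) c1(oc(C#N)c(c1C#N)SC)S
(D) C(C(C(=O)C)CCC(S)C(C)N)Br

[NX3;H2][#6] describes a trivalent nitrogen with two H attached to carbon (a primary amine).
(A) has a nitrile (-C#N) but the nitrogen is NX1 (triple-bonded), not NX3 with two H.
(B) has a dimethylamino group (-N(CH3)2) but the nitrogen has H0, not H2.
(C) has a nitrile (-C#N) but the nitrogen is NX1 (triple-bonded), not NX3 with two H.
(D) contains a primary amino group (-NH2), which satisfies every atom and bond constraint.
So the answer is (D).

D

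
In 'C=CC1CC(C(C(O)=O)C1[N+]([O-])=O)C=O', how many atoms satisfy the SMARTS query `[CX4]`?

5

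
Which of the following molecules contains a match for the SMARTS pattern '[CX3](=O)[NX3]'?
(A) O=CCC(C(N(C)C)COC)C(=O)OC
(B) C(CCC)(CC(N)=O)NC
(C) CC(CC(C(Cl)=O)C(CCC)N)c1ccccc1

B

[CX3](=O)[NX3] describes a carbonyl carbon bonded to a trivalent nitrogen (an amide).
(A) has a methyl-ester group (-C(=O)OCH3) but the carbonyl is bonded to O, not to an NX3 nitrogen.
(B) contains a primary amide (-C(=O)NH2), which satisfies every atom and bond constraint.
(C) has a primary amino group (-NH2) but the -NH2 is not attached to a carbonyl carbon.
So the answer is (B).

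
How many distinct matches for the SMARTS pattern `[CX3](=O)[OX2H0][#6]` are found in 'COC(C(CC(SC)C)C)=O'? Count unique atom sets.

1

[CX3](=O)[OX2H0][#6] is the SMARTS for an ester: a carbonyl carbon bonded to an oxygen that is itself bonded to carbon (no H on that O).
Exactly one fragment in the molecule meets all constraints, giving 1 match.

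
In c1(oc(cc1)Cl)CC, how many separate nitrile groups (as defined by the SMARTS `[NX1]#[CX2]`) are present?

[NX1]#[CX2] is the SMARTS for a nitrile: a nitrogen triple-bonded to a two-connected carbon.
No fragment in the molecule satisfies every constraint, giving 0 matches.

0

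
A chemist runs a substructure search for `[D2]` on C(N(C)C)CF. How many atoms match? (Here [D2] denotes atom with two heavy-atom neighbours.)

Check the 6 heavy atoms by environment: 2× C (D2) → match; 1× F (D1) → no; 1× N (D3) → no; 2× C (D1) → no.
That gives 2 matching atoms.

2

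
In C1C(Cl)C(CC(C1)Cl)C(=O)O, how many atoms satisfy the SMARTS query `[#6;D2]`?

3

Check the 11 heavy atoms by environment: 4× C (D3) → no; 3× C (D2) → match; 2× Cl (D1) → no; 2× O (D1) → no.
That gives 3 matching atoms.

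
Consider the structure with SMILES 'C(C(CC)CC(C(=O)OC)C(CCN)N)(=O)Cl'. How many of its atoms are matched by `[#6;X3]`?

2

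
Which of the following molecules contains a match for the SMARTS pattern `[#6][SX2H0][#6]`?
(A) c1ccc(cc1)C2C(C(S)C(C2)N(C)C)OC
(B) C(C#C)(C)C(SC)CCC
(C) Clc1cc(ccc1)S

B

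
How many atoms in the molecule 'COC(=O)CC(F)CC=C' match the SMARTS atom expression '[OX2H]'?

0

Check the 10 heavy atoms by environment: 2× C (H2, X4) → no; 1× C (H1, X4) → no; 1× C (H1, X3) → no; 1× C (H2, X3) → no; 1× C (H0, X3) → no; 1× O (H0, X1) → no; 1× O (H0, X2) → no; 1× C (H3, X4) → no; 1× F (H0, X1) → no.
No environment satisfies the query, so 0 matching atoms.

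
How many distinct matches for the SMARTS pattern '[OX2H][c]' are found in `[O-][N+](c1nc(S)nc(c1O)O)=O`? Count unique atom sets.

[OX2H][c] is the SMARTS for a phenol: a hydroxyl oxygen attached to an aromatic carbon.
The molecule carries 2 separate instances of a hydroxyl group (-OH) meeting every constraint; each maps to a distinct set of atoms, giving 2 matches.

2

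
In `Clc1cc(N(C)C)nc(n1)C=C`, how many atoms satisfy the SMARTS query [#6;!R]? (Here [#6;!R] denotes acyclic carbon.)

The query [#6;!R] means: carbon not in any ring.
Check the 12 heavy atoms by environment: 2× n (aromatic, in 6-ring) → no; 4× c (aromatic, in 6-ring) → no; 4× C (acyclic) → match; 1× Cl (acyclic) → no; 1× N (acyclic) → no.
That gives 4 matching atoms.

4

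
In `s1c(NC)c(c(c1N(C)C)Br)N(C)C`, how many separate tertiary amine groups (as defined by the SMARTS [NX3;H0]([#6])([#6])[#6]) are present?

2

[NX3;H0]([#6])([#6])[#6] is the SMARTS for a tertiary amine: a trivalent nitrogen with no H, bonded to three carbons.
The molecule carries 2 separate instances of a dimethylamino group (-N(CH3)2) meeting every constraint; each maps to a distinct set of atoms, giving 2 matches.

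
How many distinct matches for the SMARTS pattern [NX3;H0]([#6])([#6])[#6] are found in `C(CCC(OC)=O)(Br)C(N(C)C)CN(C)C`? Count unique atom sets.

2

[NX3;H0]([#6])([#6])[#6] is the SMARTS for a tertiary amine: a trivalent nitrogen with no H, bonded to three carbons.
The molecule carries 2 separate instances of a dimethylamino group (-N(CH3)2) meeting every constraint; each maps to a distinct set of atoms, giving 2 matches.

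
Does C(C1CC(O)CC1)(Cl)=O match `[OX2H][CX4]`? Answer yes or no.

Yes

The pattern [OX2H][CX4] describes a hydroxyl oxygen bound to an sp3 (X4) carbon — an aliphatic alcohol.
The molecule carries a hydroxyl group (-OH), whose atoms satisfy every constraint of the query, so the pattern matches.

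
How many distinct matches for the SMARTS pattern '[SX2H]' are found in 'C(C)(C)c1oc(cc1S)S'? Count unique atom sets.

2

[SX2H] is the SMARTS for a thiol: an aliphatic sulfur with two connections, one being H.
The molecule carries 2 separate instances of a thiol (-SH) meeting every constraint; each maps to a distinct set of atoms, giving 2 matches.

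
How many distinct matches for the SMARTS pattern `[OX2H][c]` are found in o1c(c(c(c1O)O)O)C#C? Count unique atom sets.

3

[OX2H][c] is the SMARTS for a phenol: a hydroxyl oxygen attached to an aromatic carbon.
The molecule carries 3 separate instances of a hydroxyl group (-OH) meeting every constraint; each maps to a distinct set of atoms, giving 3 matches.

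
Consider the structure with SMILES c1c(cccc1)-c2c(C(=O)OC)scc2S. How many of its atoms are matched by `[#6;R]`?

The query [#6;R] means: carbon that is part of a ring.
Check the 16 heavy atoms by environment: 1× s (aromatic, in 5-ring) → no; 4× c (aromatic, in 5-ring) → match; 6× c (aromatic, in 6-ring) → match; 1× S (acyclic) → no; 2× C (acyclic) → no; 2× O (acyclic) → no.
Summing the matching environments: 4 + 6 = 10 matching atoms.

10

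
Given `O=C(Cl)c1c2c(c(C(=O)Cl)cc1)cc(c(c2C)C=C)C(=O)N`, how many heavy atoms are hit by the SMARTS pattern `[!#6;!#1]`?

6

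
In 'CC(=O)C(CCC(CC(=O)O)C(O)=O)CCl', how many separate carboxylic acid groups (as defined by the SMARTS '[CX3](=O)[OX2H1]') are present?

[CX3](=O)[OX2H1] is the SMARTS for a carboxylic acid: an sp2 carbon double-bonded to O and single-bonded to an -OH oxygen.
The molecule carries 2 separate instances of a carboxylic acid group (-C(=O)OH) meeting every constraint; each maps to a distinct set of atoms, giving 2 matches.

2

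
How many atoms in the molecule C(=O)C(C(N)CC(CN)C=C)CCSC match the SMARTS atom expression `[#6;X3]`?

The query [#6;X3] means: any carbon (aromatic or not) with three total connections.
Check the 15 heavy atoms by environment: 8× C (X4) → no; 1× S (X2) → no; 3× C (X3) → match; 1× O (X1) → no; 2× N (X3) → no.
That gives 3 matching atoms.

3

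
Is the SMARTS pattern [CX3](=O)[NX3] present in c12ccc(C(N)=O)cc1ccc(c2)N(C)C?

The pattern [CX3](=O)[NX3] describes a carbonyl carbon bonded to a trivalent nitrogen — an amide.
The molecule carries a primary amide (-C(=O)NH2), whose atoms satisfy every constraint of the query, so the pattern matches.

Yes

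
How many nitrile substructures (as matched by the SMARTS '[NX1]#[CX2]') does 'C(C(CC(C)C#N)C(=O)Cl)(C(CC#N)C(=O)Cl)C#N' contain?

[NX1]#[CX2] is the SMARTS for a nitrile: a nitrogen triple-bonded to a two-connected carbon.
The molecule carries 3 separate instances of a nitrile (-C#N) meeting every constraint; each maps to a distinct set of atoms, giving 3 matches.

3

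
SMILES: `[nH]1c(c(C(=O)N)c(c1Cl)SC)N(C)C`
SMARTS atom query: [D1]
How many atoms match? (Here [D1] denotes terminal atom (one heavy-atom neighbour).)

The query [D1] means: atom with exactly one heavy-atom neighbour (degree 1).
Check the 14 heavy atoms by environment: 1× n (aromatic, D2) → no; 4× c (aromatic, D3) → no; 1× S (D2) → no; 3× C (D1) → match; 1× C (D3) → no; 1× O (D1) → match; 1× N (D1) → match; 1× Cl (D1) → match; 1× N (D3) → no.
Summing the matching environments: 3 + 1 + 1 + 1 = 6 matching atoms.

6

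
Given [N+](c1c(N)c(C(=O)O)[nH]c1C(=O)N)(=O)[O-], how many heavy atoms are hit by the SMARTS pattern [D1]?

7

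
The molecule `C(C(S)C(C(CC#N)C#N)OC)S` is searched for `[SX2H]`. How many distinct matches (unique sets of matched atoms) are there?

[SX2H] is the SMARTS for a thiol: an aliphatic sulfur with two connections, one being H.
The molecule carries 2 separate instances of a thiol (-SH) meeting every constraint; each maps to a distinct set of atoms, giving 2 matches.

2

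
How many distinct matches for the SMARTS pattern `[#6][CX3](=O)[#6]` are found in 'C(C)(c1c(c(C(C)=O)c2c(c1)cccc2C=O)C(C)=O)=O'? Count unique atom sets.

3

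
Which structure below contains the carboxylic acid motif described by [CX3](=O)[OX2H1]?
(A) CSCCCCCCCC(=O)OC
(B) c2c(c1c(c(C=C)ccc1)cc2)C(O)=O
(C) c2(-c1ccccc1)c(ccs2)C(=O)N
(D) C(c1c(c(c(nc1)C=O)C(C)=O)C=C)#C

[CX3](=O)[OX2H1] describes an sp2 carbon double-bonded to O and single-bonded to an -OH oxygen (a carboxylic acid).
(A) has a methyl-ester group (-C(=O)OCH3) but the singly-bonded O has no H (OX2H0, not OX2H1).
(B) contains a carboxylic acid group (-C(=O)OH), which satisfies every atom and bond constraint.
(C) has a primary amide (-C(=O)NH2) but the carbonyl is bonded to N, not to an -OH oxygen.
(D) has an aldehyde (-CHO) but there is no singly-bonded oxygen on the carbonyl carbon.
So the answer is (B).

B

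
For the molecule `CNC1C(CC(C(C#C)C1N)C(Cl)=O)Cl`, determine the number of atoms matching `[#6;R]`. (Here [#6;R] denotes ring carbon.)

Check the 15 heavy atoms by environment: 6× C (in 6-ring) → match; 2× N (acyclic) → no; 4× C (acyclic) → no; 1× O (acyclic) → no; 2× Cl (acyclic) → no.
That gives 6 matching atoms.

6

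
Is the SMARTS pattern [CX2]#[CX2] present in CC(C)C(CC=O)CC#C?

The pattern [CX2]#[CX2] describes a carbon-carbon triple bond — an alkyne.
The molecule carries an ethynyl group (-C#CH), whose atoms satisfy every constraint of the query, so the pattern matches.

Yes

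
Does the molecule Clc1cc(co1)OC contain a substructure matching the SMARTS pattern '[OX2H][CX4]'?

No

The pattern [OX2H][CX4] describes a hydroxyl oxygen bound to an sp3 (X4) carbon — an aliphatic alcohol.
The closest candidate here is a methoxy ether (-OCH3), but the oxygen has H0 (ether), not H1. No other fragment satisfies the full query, so there is no match.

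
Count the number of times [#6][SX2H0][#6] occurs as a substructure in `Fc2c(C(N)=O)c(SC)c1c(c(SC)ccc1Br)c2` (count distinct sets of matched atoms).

[#6][SX2H0][#6] is the SMARTS for a thioether: an aliphatic sulfur bridging two carbons with no H on the sulfur.
The molecule carries 2 separate instances of a methylthio ether (-SCH3) meeting every constraint; each maps to a distinct set of atoms, giving 2 matches.

2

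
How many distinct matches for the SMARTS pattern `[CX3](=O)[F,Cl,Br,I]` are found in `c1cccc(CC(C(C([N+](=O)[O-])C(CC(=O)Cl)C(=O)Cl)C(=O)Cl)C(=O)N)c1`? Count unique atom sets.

3

[CX3](=O)[F,Cl,Br,I] is the SMARTS for an acyl halide: a carbonyl carbon bonded to a halogen.
The molecule carries 3 separate instances of an acyl chloride (-C(=O)Cl) meeting every constraint; each maps to a distinct set of atoms, giving 3 matches.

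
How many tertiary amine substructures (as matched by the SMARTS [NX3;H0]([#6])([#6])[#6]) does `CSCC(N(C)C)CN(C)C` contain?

2

[NX3;H0]([#6])([#6])[#6] is the SMARTS for a tertiary amine: a trivalent nitrogen with no H, bonded to three carbons.
The molecule carries 2 separate instances of a dimethylamino group (-N(CH3)2) meeting every constraint; each maps to a distinct set of atoms, giving 2 matches.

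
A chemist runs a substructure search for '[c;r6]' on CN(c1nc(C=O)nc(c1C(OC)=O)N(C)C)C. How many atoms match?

The query [c;r6] means: aromatic carbon that belongs to a six-membered ring.
Check the 18 heavy atoms by environment: 2× n (aromatic, in 6-ring) → no; 4× c (aromatic, in 6-ring) → match; 2× N (acyclic) → no; 7× C (acyclic) → no; 3× O (acyclic) → no.
That gives 4 matching atoms.

4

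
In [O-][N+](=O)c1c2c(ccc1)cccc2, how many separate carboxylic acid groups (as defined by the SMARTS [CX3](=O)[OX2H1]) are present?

0

[CX3](=O)[OX2H1] is the SMARTS for a carboxylic acid: an sp2 carbon double-bonded to O and single-bonded to an -OH oxygen.
No fragment in the molecule satisfies every constraint, giving 0 matches.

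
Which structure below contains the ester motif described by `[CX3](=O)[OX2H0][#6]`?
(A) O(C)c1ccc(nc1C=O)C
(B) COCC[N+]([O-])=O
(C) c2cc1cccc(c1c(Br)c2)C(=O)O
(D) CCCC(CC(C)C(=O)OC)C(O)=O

D

[CX3](=O)[OX2H0][#6] describes a carbonyl carbon bonded to an oxygen that is itself bonded to carbon (no H on that O) (an ester).
(A) has a methoxy ether (-OCH3) but the ether oxygen is not adjacent to a C=O carbon.
(B) has a methoxy ether (-OCH3) but the ether oxygen is not adjacent to a C=O carbon.
(C) has a carboxylic acid group (-C(=O)OH) but the singly-bonded O carries H (OX2H1, not H0).
(D) contains a methyl-ester group (-C(=O)OCH3), which satisfies every atom and bond constraint.
So the answer is (D).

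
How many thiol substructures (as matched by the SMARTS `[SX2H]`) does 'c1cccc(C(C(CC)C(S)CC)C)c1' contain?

1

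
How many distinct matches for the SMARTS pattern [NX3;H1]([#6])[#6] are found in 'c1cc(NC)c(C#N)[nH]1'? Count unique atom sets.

[NX3;H1]([#6])[#6] is the SMARTS for a secondary amine: a trivalent nitrogen with one H, bonded to two carbons.
Exactly one fragment in the molecule meets all constraints, giving 1 match.

1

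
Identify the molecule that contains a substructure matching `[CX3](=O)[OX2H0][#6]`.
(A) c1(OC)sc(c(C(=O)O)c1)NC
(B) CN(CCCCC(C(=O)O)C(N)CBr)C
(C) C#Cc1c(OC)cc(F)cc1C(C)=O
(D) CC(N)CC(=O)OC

D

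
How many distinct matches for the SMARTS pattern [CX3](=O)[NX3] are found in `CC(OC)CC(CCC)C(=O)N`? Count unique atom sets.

1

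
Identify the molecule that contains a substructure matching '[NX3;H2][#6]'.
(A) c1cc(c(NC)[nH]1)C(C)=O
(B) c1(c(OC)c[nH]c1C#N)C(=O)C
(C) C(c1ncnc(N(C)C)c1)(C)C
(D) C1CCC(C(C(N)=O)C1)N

D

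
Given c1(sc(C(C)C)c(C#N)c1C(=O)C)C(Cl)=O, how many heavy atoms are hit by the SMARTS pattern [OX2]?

0

The query [OX2] means: aliphatic oxygen with two total connections — ether, hydroxyl, or ester single-bond O.
Check the 16 heavy atoms by environment: 1× s (aromatic, X2) → no; 4× c (aromatic, X3) → no; 2× C (X3) → no; 2× O (X1) → no; 4× C (X4) → no; 1× Cl (X1) → no; 1× C (X2) → no; 1× N (X1) → no.
No environment satisfies the query, so 0 matching atoms.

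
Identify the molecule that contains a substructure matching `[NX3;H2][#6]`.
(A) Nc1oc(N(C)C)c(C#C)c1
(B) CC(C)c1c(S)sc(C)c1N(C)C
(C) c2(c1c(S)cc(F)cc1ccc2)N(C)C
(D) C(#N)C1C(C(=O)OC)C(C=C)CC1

A

[NX3;H2][#6] describes a trivalent nitrogen with two H attached to carbon (a primary amine).
(A) contains a primary amino group (-NH2), which satisfies every atom and bond constraint.
(B) has a dimethylamino group (-N(CH3)2) but the nitrogen has H0, not H2.
(C) has a dimethylamino group (-N(CH3)2) but the nitrogen has H0, not H2.
(D) has a nitrile (-C#N) but the nitrogen is NX1 (triple-bonded), not NX3 with two H.
So the answer is (A).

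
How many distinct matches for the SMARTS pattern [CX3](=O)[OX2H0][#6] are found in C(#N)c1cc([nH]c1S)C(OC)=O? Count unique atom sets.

1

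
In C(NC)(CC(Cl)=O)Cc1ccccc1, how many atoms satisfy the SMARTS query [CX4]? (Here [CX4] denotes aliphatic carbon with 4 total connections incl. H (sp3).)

Check the 14 heavy atoms by environment: 4× C (X4) → match; 6× c (aromatic, X3) → no; 1× C (X3) → no; 1× O (X1) → no; 1× Cl (X1) → no; 1× N (X3) → no.
That gives 4 matching atoms.

4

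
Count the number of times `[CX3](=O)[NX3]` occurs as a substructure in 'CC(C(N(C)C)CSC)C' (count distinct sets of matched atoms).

[CX3](=O)[NX3] is the SMARTS for an amide: a carbonyl carbon bonded to a trivalent nitrogen.
No fragment in the molecule satisfies every constraint, giving 0 matches.

0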